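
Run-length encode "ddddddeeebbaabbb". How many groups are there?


Input: ddddddeeebbaabbb
Scanning for consecutive runs:
  Group 1: 'd' x 6 (positions 0-5)
  Group 2: 'e' x 3 (positions 6-8)
  Group 3: 'b' x 2 (positions 9-10)
  Group 4: 'a' x 2 (positions 11-12)
  Group 5: 'b' x 3 (positions 13-15)
Total groups: 5

5


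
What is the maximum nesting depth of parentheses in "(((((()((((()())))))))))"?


Input: "(((((()((((()())))))))))"
Tracking depth:
  Position 0 '(': depth becomes 1
  Position 1 '(': depth becomes 2
  Position 2 '(': depth becomes 3
  Position 3 '(': depth becomes 4
  Position 4 '(': depth becomes 5
  Position 5 '(': depth becomes 6
  Position 6 ')': depth becomes 5
  Position 7 '(': depth becomes 6
  Position 8 '(': depth becomes 7
  Position 9 '(': depth becomes 8
  Position 10 '(': depth becomes 9
  Position 11 '(': depth becomes 10
  Position 12 ')': depth becomes 9
  Position 13 '(': depth becomes 10
  Position 14 ')': depth becomes 9
  Position 15 ')': depth becomes 8
  Position 16 ')': depth becomes 7
  Position 17 ')': depth becomes 6
  Position 18 ')': depth becomes 5
  Position 19 ')': depth becomes 4
  Position 20 ')': depth becomes 3
  Position 21 ')': depth becomes 2
  Position 22 ')': depth becomes 1
  Position 23 ')': depth becomes 0
Maximum depth reached: 10

10


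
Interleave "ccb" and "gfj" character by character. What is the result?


Interleaving "ccb" and "gfj":
  Position 0: 'c' from first, 'g' from second => "cg"
  Position 1: 'c' from first, 'f' from second => "cf"
  Position 2: 'b' from first, 'j' from second => "bj"
Result: cgcfbj

cgcfbj


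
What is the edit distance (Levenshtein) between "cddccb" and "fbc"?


Computing edit distance: "cddccb" -> "fbc"
DP table:
           f    b    c
      0    1    2    3
  c   1    1    2    2
  d   2    2    2    3
  d   3    3    3    3
  c   4    4    4    3
  c   5    5    5    4
  b   6    6    5    5
Edit distance = dp[6][3] = 5

5


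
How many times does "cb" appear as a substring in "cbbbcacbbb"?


Searching for "cb" in "cbbbcacbbb"
Scanning each position:
  Position 0: "cb" => MATCH
  Position 1: "bb" => no
  Position 2: "bb" => no
  Position 3: "bc" => no
  Position 4: "ca" => no
  Position 5: "ac" => no
  Position 6: "cb" => MATCH
  Position 7: "bb" => no
  Position 8: "bb" => no
Total occurrences: 2

2


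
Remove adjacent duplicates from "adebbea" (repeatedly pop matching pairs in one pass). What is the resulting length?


Input: adebbea
Stack-based adjacent duplicate removal:
  Read 'a': push. Stack: a
  Read 'd': push. Stack: ad
  Read 'e': push. Stack: ade
  Read 'b': push. Stack: adeb
  Read 'b': matches stack top 'b' => pop. Stack: ade
  Read 'e': matches stack top 'e' => pop. Stack: ad
  Read 'a': push. Stack: ada
Final stack: "ada" (length 3)

3


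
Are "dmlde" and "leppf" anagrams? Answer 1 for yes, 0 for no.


Strings: "dmlde", "leppf"
Sorted first:  ddelm
Sorted second: eflpp
Differ at position 0: 'd' vs 'e' => not anagrams

0


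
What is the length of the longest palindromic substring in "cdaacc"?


Input: "cdaacc"
Checking substrings for palindromes:
  [2:4] "aa" (len 2) => palindrome
  [4:6] "cc" (len 2) => palindrome
Longest palindromic substring: "aa" with length 2

2


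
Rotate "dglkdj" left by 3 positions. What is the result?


Input: "dglkdj", rotate left by 3
First 3 characters: "dgl"
Remaining characters: "kdj"
Concatenate remaining + first: "kdj" + "dgl" = "kdjdgl"

kdjdgl


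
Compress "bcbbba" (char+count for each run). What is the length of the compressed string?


Input: bcbbba
Runs:
  'b' x 1 => "b1"
  'c' x 1 => "c1"
  'b' x 3 => "b3"
  'a' x 1 => "a1"
Compressed: "b1c1b3a1"
Compressed length: 8

8


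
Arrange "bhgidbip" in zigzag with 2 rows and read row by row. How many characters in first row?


Zigzag "bhgidbip" into 2 rows:
Placing characters:
  'b' => row 0
  'h' => row 1
  'g' => row 0
  'i' => row 1
  'd' => row 0
  'b' => row 1
  'i' => row 0
  'p' => row 1
Rows:
  Row 0: "bgdi"
  Row 1: "hibp"
First row length: 4

4


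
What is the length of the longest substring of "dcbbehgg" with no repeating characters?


Input: "dcbbehgg"
Sliding window (track last position of each char):
  Position 0 ('d'): window [0,0] length 1 -- new best
  Position 1 ('c'): window [0,1] length 2 -- new best
  Position 2 ('b'): window [0,2] length 3 -- new best
  Position 3 ('b'): repeat (last at 2), move window start to 3
  Position 3 ('b'): window [3,3] length 1
  Position 4 ('e'): window [3,4] length 2
  Position 5 ('h'): window [3,5] length 3
  Position 6 ('g'): window [3,6] length 4 -- new best
  Position 7 ('g'): repeat (last at 6), move window start to 7
  Position 7 ('g'): window [7,7] length 1
Longest substring with no repeats: "behg" with length 4

4


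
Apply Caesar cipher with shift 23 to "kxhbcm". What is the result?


Caesar cipher: shift "kxhbcm" by 23
  'k' (pos 10) + 23 = pos 7 = 'h'
  'x' (pos 23) + 23 = pos 20 = 'u'
  'h' (pos 7) + 23 = pos 4 = 'e'
  'b' (pos 1) + 23 = pos 24 = 'y'
  'c' (pos 2) + 23 = pos 25 = 'z'
  'm' (pos 12) + 23 = pos 9 = 'j'
Result: hueyzj

hueyzj


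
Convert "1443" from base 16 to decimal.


Input: "1443" in base 16
Positional expansion:
  Digit '1' (value 1) x 16^3 = 4096
  Digit '4' (value 4) x 16^2 = 1024
  Digit '4' (value 4) x 16^1 = 64
  Digit '3' (value 3) x 16^0 = 3
Sum = 5187

5187


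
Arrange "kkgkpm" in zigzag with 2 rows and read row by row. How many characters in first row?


Zigzag "kkgkpm" into 2 rows:
Placing characters:
  'k' => row 0
  'k' => row 1
  'g' => row 0
  'k' => row 1
  'p' => row 0
  'm' => row 1
Rows:
  Row 0: "kgp"
  Row 1: "kkm"
First row length: 3

3


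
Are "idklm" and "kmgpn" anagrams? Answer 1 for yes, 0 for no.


Strings: "idklm", "kmgpn"
Sorted first:  diklm
Sorted second: gkmnp
Differ at position 0: 'd' vs 'g' => not anagrams

0


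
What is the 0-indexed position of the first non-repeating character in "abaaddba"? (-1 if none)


Input: abaaddba
Character frequencies:
  'a': 4
  'b': 2
  'd': 2
Scanning left to right for freq == 1:
  Position 0 ('a'): freq=4, skip
  Position 1 ('b'): freq=2, skip
  Position 2 ('a'): freq=4, skip
  Position 3 ('a'): freq=4, skip
  Position 4 ('d'): freq=2, skip
  Position 5 ('d'): freq=2, skip
  Position 6 ('b'): freq=2, skip
  Position 7 ('a'): freq=4, skip
  No unique character found => answer = -1

-1


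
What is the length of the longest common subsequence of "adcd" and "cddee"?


LCS of "adcd" and "cddee"
DP table:
           c    d    d    e    e
      0    0    0    0    0    0
  a   0    0    0    0    0    0
  d   0    0    1    1    1    1
  c   0    1    1    1    1    1
  d   0    1    2    2    2    2
LCS length = dp[4][5] = 2

2


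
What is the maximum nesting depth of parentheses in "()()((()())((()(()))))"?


Input: "()()((()())((()(()))))"
Tracking depth:
  Position 0 '(': depth becomes 1
  Position 1 ')': depth becomes 0
  Position 2 '(': depth becomes 1
  Position 3 ')': depth becomes 0
  Position 4 '(': depth becomes 1
  Position 5 '(': depth becomes 2
  Position 6 '(': depth becomes 3
  Position 7 ')': depth becomes 2
  Position 8 '(': depth becomes 3
  Position 9 ')': depth becomes 2
  Position 10 ')': depth becomes 1
  Position 11 '(': depth becomes 2
  Position 12 '(': depth becomes 3
  Position 13 '(': depth becomes 4
  Position 14 ')': depth becomes 3
  Position 15 '(': depth becomes 4
  Position 16 '(': depth becomes 5
  Position 17 ')': depth becomes 4
  Position 18 ')': depth becomes 3
  Position 19 ')': depth becomes 2
  Position 20 ')': depth becomes 1
  Position 21 ')': depth becomes 0
Maximum depth reached: 5

5


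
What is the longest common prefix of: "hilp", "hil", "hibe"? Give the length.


Words: hilp, hil, hibe
  Position 0: all 'h' => match
  Position 1: all 'i' => match
  Position 2: ('l', 'l', 'b') => mismatch, stop
LCP = "hi" (length 2)

2


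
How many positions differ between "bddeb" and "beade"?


Comparing "bddeb" and "beade" position by position:
  Position 0: 'b' vs 'b' => same
  Position 1: 'd' vs 'e' => DIFFER
  Position 2: 'd' vs 'a' => DIFFER
  Position 3: 'e' vs 'd' => DIFFER
  Position 4: 'b' vs 'e' => DIFFER
Positions that differ: 4

4


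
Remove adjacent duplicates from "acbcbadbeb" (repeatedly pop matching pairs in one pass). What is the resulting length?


Input: acbcbadbeb
Stack-based adjacent duplicate removal:
  Read 'a': push. Stack: a
  Read 'c': push. Stack: ac
  Read 'b': push. Stack: acb
  Read 'c': push. Stack: acbc
  Read 'b': push. Stack: acbcb
  Read 'a': push. Stack: acbcba
  Read 'd': push. Stack: acbcbad
  Read 'b': push. Stack: acbcbadb
  Read 'e': push. Stack: acbcbadbe
  Read 'b': push. Stack: acbcbadbeb
Final stack: "acbcbadbeb" (length 10)

10


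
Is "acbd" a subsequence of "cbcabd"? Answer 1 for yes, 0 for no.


Check if "acbd" is a subsequence of "cbcabd"
Greedy scan:
  Position 0 ('c'): no match needed
  Position 1 ('b'): no match needed
  Position 2 ('c'): no match needed
  Position 3 ('a'): matches sub[0] = 'a'
  Position 4 ('b'): no match needed
  Position 5 ('d'): no match needed
Only matched 1/4 characters => not a subsequence

0


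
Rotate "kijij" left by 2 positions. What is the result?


Input: "kijij", rotate left by 2
First 2 characters: "ki"
Remaining characters: "jij"
Concatenate remaining + first: "jij" + "ki" = "jijki"

jijki


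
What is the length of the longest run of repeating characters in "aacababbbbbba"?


Input: "aacababbbbbba"
Scanning for longest run:
  Position 1 ('a'): continues run of 'a', length=2
  Position 2 ('c'): new char, reset run to 1
  Position 3 ('a'): new char, reset run to 1
  Position 4 ('b'): new char, reset run to 1
  Position 5 ('a'): new char, reset run to 1
  Position 6 ('b'): new char, reset run to 1
  Position 7 ('b'): continues run of 'b', length=2
  Position 8 ('b'): continues run of 'b', length=3
  Position 9 ('b'): continues run of 'b', length=4
  Position 10 ('b'): continues run of 'b', length=5
  Position 11 ('b'): continues run of 'b', length=6
  Position 12 ('a'): new char, reset run to 1
Longest run: 'b' with length 6

6


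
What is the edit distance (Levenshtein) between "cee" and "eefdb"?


Computing edit distance: "cee" -> "eefdb"
DP table:
           e    e    f    d    b
      0    1    2    3    4    5
  c   1    1    2    3    4    5
  e   2    1    1    2    3    4
  e   3    2    1    2    3    4
Edit distance = dp[3][5] = 4

4


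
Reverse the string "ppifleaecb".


Input: ppifleaecb
Reading characters right to left:
  Position 9: 'b'
  Position 8: 'c'
  Position 7: 'e'
  Position 6: 'a'
  Position 5: 'e'
  Position 4: 'l'
  Position 3: 'f'
  Position 2: 'i'
  Position 1: 'p'
  Position 0: 'p'
Reversed: bceaelfipp

bceaelfipp


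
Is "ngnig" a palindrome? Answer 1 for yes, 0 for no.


Input: ngnig
Reversed: gingn
  Compare pos 0 ('n') with pos 4 ('g'): MISMATCH
  Compare pos 1 ('g') with pos 3 ('i'): MISMATCH
Result: not a palindrome

0


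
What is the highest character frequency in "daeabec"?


Input: daeabec
Character counts:
  'a': 2
  'b': 1
  'c': 1
  'd': 1
  'e': 2
Maximum frequency: 2

2


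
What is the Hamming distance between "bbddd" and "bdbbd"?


Comparing "bbddd" and "bdbbd" position by position:
  Position 0: 'b' vs 'b' => same
  Position 1: 'b' vs 'd' => differ
  Position 2: 'd' vs 'b' => differ
  Position 3: 'd' vs 'b' => differ
  Position 4: 'd' vs 'd' => same
Total differences (Hamming distance): 3

3


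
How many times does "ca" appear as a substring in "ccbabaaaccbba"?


Searching for "ca" in "ccbabaaaccbba"
Scanning each position:
  Position 0: "cc" => no
  Position 1: "cb" => no
  Position 2: "ba" => no
  Position 3: "ab" => no
  Position 4: "ba" => no
  Position 5: "aa" => no
  Position 6: "aa" => no
  Position 7: "ac" => no
  Position 8: "cc" => no
  Position 9: "cb" => no
  Position 10: "bb" => no
  Position 11: "ba" => no
Total occurrences: 0

0


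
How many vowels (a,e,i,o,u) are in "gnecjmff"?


Input: gnecjmff
Checking each character:
  'g' at position 0: consonant
  'n' at position 1: consonant
  'e' at position 2: vowel (running total: 1)
  'c' at position 3: consonant
  'j' at position 4: consonant
  'm' at position 5: consonant
  'f' at position 6: consonant
  'f' at position 7: consonant
Total vowels: 1

1


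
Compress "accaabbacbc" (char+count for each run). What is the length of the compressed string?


Input: accaabbacbc
Runs:
  'a' x 1 => "a1"
  'c' x 2 => "c2"
  'a' x 2 => "a2"
  'b' x 2 => "b2"
  'a' x 1 => "a1"
  'c' x 1 => "c1"
  'b' x 1 => "b1"
  'c' x 1 => "c1"
Compressed: "a1c2a2b2a1c1b1c1"
Compressed length: 16

16


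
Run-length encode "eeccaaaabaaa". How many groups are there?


Input: eeccaaaabaaa
Scanning for consecutive runs:
  Group 1: 'e' x 2 (positions 0-1)
  Group 2: 'c' x 2 (positions 2-3)
  Group 3: 'a' x 4 (positions 4-7)
  Group 4: 'b' x 1 (positions 8-8)
  Group 5: 'a' x 3 (positions 9-11)
Total groups: 5

5


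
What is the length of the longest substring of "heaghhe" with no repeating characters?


Input: "heaghhe"
Sliding window (track last position of each char):
  Position 0 ('h'): window [0,0] length 1 -- new best
  Position 1 ('e'): window [0,1] length 2 -- new best
  Position 2 ('a'): window [0,2] length 3 -- new best
  Position 3 ('g'): window [0,3] length 4 -- new best
  Position 4 ('h'): repeat (last at 0), move window start to 1
  Position 4 ('h'): window [1,4] length 4
  Position 5 ('h'): repeat (last at 4), move window start to 5
  Position 5 ('h'): window [5,5] length 1
  Position 6 ('e'): window [5,6] length 2
Longest substring with no repeats: "heag" with length 4

4


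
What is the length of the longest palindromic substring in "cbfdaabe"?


Input: "cbfdaabe"
Checking substrings for palindromes:
  [4:6] "aa" (len 2) => palindrome
Longest palindromic substring: "aa" with length 2

2


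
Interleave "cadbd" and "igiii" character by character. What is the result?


Interleaving "cadbd" and "igiii":
  Position 0: 'c' from first, 'i' from second => "ci"
  Position 1: 'a' from first, 'g' from second => "ag"
  Position 2: 'd' from first, 'i' from second => "di"
  Position 3: 'b' from first, 'i' from second => "bi"
  Position 4: 'd' from first, 'i' from second => "di"
Result: ciagdibidi

ciagdibidi


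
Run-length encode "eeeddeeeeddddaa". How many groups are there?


Input: eeeddeeeeddddaa
Scanning for consecutive runs:
  Group 1: 'e' x 3 (positions 0-2)
  Group 2: 'd' x 2 (positions 3-4)
  Group 3: 'e' x 4 (positions 5-8)
  Group 4: 'd' x 4 (positions 9-12)
  Group 5: 'a' x 2 (positions 13-14)
Total groups: 5

5


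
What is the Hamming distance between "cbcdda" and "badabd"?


Comparing "cbcdda" and "badabd" position by position:
  Position 0: 'c' vs 'b' => differ
  Position 1: 'b' vs 'a' => differ
  Position 2: 'c' vs 'd' => differ
  Position 3: 'd' vs 'a' => differ
  Position 4: 'd' vs 'b' => differ
  Position 5: 'a' vs 'd' => differ
Total differences (Hamming distance): 6

6


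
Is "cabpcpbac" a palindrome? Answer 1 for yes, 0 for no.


Input: cabpcpbac
Reversed: cabpcpbac
  Compare pos 0 ('c') with pos 8 ('c'): match
  Compare pos 1 ('a') with pos 7 ('a'): match
  Compare pos 2 ('b') with pos 6 ('b'): match
  Compare pos 3 ('p') with pos 5 ('p'): match
Result: palindrome

1


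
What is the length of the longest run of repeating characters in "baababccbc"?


Input: "baababccbc"
Scanning for longest run:
  Position 1 ('a'): new char, reset run to 1
  Position 2 ('a'): continues run of 'a', length=2
  Position 3 ('b'): new char, reset run to 1
  Position 4 ('a'): new char, reset run to 1
  Position 5 ('b'): new char, reset run to 1
  Position 6 ('c'): new char, reset run to 1
  Position 7 ('c'): continues run of 'c', length=2
  Position 8 ('b'): new char, reset run to 1
  Position 9 ('c'): new char, reset run to 1
Longest run: 'a' with length 2

2


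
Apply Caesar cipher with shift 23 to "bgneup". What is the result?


Caesar cipher: shift "bgneup" by 23
  'b' (pos 1) + 23 = pos 24 = 'y'
  'g' (pos 6) + 23 = pos 3 = 'd'
  'n' (pos 13) + 23 = pos 10 = 'k'
  'e' (pos 4) + 23 = pos 1 = 'b'
  'u' (pos 20) + 23 = pos 17 = 'r'
  'p' (pos 15) + 23 = pos 12 = 'm'
Result: ydkbrm

ydkbrm


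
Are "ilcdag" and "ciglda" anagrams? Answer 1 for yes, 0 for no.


Strings: "ilcdag", "ciglda"
Sorted first:  acdgil
Sorted second: acdgil
Sorted forms match => anagrams

1


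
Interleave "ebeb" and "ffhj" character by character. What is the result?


Interleaving "ebeb" and "ffhj":
  Position 0: 'e' from first, 'f' from second => "ef"
  Position 1: 'b' from first, 'f' from second => "bf"
  Position 2: 'e' from first, 'h' from second => "eh"
  Position 3: 'b' from first, 'j' from second => "bj"
Result: efbfehbj

efbfehbj


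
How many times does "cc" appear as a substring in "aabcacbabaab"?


Searching for "cc" in "aabcacbabaab"
Scanning each position:
  Position 0: "aa" => no
  Position 1: "ab" => no
  Position 2: "bc" => no
  Position 3: "ca" => no
  Position 4: "ac" => no
  Position 5: "cb" => no
  Position 6: "ba" => no
  Position 7: "ab" => no
  Position 8: "ba" => no
  Position 9: "aa" => no
  Position 10: "ab" => no
Total occurrences: 0

0


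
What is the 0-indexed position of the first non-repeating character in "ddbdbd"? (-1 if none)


Input: ddbdbd
Character frequencies:
  'b': 2
  'd': 4
Scanning left to right for freq == 1:
  Position 0 ('d'): freq=4, skip
  Position 1 ('d'): freq=4, skip
  Position 2 ('b'): freq=2, skip
  Position 3 ('d'): freq=4, skip
  Position 4 ('b'): freq=2, skip
  Position 5 ('d'): freq=4, skip
  No unique character found => answer = -1

-1


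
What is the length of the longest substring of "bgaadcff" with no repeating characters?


Input: "bgaadcff"
Sliding window (track last position of each char):
  Position 0 ('b'): window [0,0] length 1 -- new best
  Position 1 ('g'): window [0,1] length 2 -- new best
  Position 2 ('a'): window [0,2] length 3 -- new best
  Position 3 ('a'): repeat (last at 2), move window start to 3
  Position 3 ('a'): window [3,3] length 1
  Position 4 ('d'): window [3,4] length 2
  Position 5 ('c'): window [3,5] length 3
  Position 6 ('f'): window [3,6] length 4 -- new best
  Position 7 ('f'): repeat (last at 6), move window start to 7
  Position 7 ('f'): window [7,7] length 1
Longest substring with no repeats: "adcf" with length 4

4


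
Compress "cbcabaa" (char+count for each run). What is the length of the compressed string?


Input: cbcabaa
Runs:
  'c' x 1 => "c1"
  'b' x 1 => "b1"
  'c' x 1 => "c1"
  'a' x 1 => "a1"
  'b' x 1 => "b1"
  'a' x 2 => "a2"
Compressed: "c1b1c1a1b1a2"
Compressed length: 12

12


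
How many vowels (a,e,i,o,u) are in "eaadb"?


Input: eaadb
Checking each character:
  'e' at position 0: vowel (running total: 1)
  'a' at position 1: vowel (running total: 2)
  'a' at position 2: vowel (running total: 3)
  'd' at position 3: consonant
  'b' at position 4: consonant
Total vowels: 3

3


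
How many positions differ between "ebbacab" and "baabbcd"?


Comparing "ebbacab" and "baabbcd" position by position:
  Position 0: 'e' vs 'b' => DIFFER
  Position 1: 'b' vs 'a' => DIFFER
  Position 2: 'b' vs 'a' => DIFFER
  Position 3: 'a' vs 'b' => DIFFER
  Position 4: 'c' vs 'b' => DIFFER
  Position 5: 'a' vs 'c' => DIFFER
  Position 6: 'b' vs 'd' => DIFFER
Positions that differ: 7

7


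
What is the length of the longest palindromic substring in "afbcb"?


Input: "afbcb"
Checking substrings for palindromes:
  [2:5] "bcb" (len 3) => palindrome
Longest palindromic substring: "bcb" with length 3

3


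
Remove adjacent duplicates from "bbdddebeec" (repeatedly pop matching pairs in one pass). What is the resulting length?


Input: bbdddebeec
Stack-based adjacent duplicate removal:
  Read 'b': push. Stack: b
  Read 'b': matches stack top 'b' => pop. Stack: (empty)
  Read 'd': push. Stack: d
  Read 'd': matches stack top 'd' => pop. Stack: (empty)
  Read 'd': push. Stack: d
  Read 'e': push. Stack: de
  Read 'b': push. Stack: deb
  Read 'e': push. Stack: debe
  Read 'e': matches stack top 'e' => pop. Stack: deb
  Read 'c': push. Stack: debc
Final stack: "debc" (length 4)

4


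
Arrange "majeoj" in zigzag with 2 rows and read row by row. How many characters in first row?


Zigzag "majeoj" into 2 rows:
Placing characters:
  'm' => row 0
  'a' => row 1
  'j' => row 0
  'e' => row 1
  'o' => row 0
  'j' => row 1
Rows:
  Row 0: "mjo"
  Row 1: "aej"
First row length: 3

3


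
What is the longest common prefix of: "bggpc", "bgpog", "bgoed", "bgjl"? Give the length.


Words: bggpc, bgpog, bgoed, bgjl
  Position 0: all 'b' => match
  Position 1: all 'g' => match
  Position 2: ('g', 'p', 'o', 'j') => mismatch, stop
LCP = "bg" (length 2)

2


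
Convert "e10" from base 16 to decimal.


Input: "e10" in base 16
Positional expansion:
  Digit 'e' (value 14) x 16^2 = 3584
  Digit '1' (value 1) x 16^1 = 16
  Digit '0' (value 0) x 16^0 = 0
Sum = 3600

3600


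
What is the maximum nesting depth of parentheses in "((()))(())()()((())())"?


Input: "((()))(())()()((())())"
Tracking depth:
  Position 0 '(': depth becomes 1
  Position 1 '(': depth becomes 2
  Position 2 '(': depth becomes 3
  Position 3 ')': depth becomes 2
  Position 4 ')': depth becomes 1
  Position 5 ')': depth becomes 0
  Position 6 '(': depth becomes 1
  Position 7 '(': depth becomes 2
  Position 8 ')': depth becomes 1
  Position 9 ')': depth becomes 0
  Position 10 '(': depth becomes 1
  Position 11 ')': depth becomes 0
  Position 12 '(': depth becomes 1
  Position 13 ')': depth becomes 0
  Position 14 '(': depth becomes 1
  Position 15 '(': depth becomes 2
  Position 16 '(': depth becomes 3
  Position 17 ')': depth becomes 2
  Position 18 ')': depth becomes 1
  Position 19 '(': depth becomes 2
  Position 20 ')': depth becomes 1
  Position 21 ')': depth becomes 0
Maximum depth reached: 3

3


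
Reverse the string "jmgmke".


Input: jmgmke
Reading characters right to left:
  Position 5: 'e'
  Position 4: 'k'
  Position 3: 'm'
  Position 2: 'g'
  Position 1: 'm'
  Position 0: 'j'
Reversed: ekmgmj

ekmgmj


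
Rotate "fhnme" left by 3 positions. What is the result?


Input: "fhnme", rotate left by 3
First 3 characters: "fhn"
Remaining characters: "me"
Concatenate remaining + first: "me" + "fhn" = "mefhn"

mefhn


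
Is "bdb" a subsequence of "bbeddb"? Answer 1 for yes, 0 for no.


Check if "bdb" is a subsequence of "bbeddb"
Greedy scan:
  Position 0 ('b'): matches sub[0] = 'b'
  Position 1 ('b'): no match needed
  Position 2 ('e'): no match needed
  Position 3 ('d'): matches sub[1] = 'd'
  Position 4 ('d'): no match needed
  Position 5 ('b'): matches sub[2] = 'b'
All 3 characters matched => is a subsequence

1


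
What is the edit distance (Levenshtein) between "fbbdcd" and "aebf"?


Computing edit distance: "fbbdcd" -> "aebf"
DP table:
           a    e    b    f
      0    1    2    3    4
  f   1    1    2    3    3
  b   2    2    2    2    3
  b   3    3    3    2    3
  d   4    4    4    3    3
  c   5    5    5    4    4
  d   6    6    6    5    5
Edit distance = dp[6][4] = 5

5


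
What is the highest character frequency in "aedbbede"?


Input: aedbbede
Character counts:
  'a': 1
  'b': 2
  'd': 2
  'e': 3
Maximum frequency: 3

3


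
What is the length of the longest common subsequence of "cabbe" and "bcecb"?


LCS of "cabbe" and "bcecb"
DP table:
           b    c    e    c    b
      0    0    0    0    0    0
  c   0    0    1    1    1    1
  a   0    0    1    1    1    1
  b   0    1    1    1    1    2
  b   0    1    1    1    1    2
  e   0    1    1    2    2    2
LCS length = dp[5][5] = 2

2


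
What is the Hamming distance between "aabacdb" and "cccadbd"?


Comparing "aabacdb" and "cccadbd" position by position:
  Position 0: 'a' vs 'c' => differ
  Position 1: 'a' vs 'c' => differ
  Position 2: 'b' vs 'c' => differ
  Position 3: 'a' vs 'a' => same
  Position 4: 'c' vs 'd' => differ
  Position 5: 'd' vs 'b' => differ
  Position 6: 'b' vs 'd' => differ
Total differences (Hamming distance): 6

6


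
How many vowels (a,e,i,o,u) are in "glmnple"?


Input: glmnple
Checking each character:
  'g' at position 0: consonant
  'l' at position 1: consonant
  'm' at position 2: consonant
  'n' at position 3: consonant
  'p' at position 4: consonant
  'l' at position 5: consonant
  'e' at position 6: vowel (running total: 1)
Total vowels: 1

1


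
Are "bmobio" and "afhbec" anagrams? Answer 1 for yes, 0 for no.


Strings: "bmobio", "afhbec"
Sorted first:  bbimoo
Sorted second: abcefh
Differ at position 0: 'b' vs 'a' => not anagrams

0


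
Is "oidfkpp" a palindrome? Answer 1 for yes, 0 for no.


Input: oidfkpp
Reversed: ppkfdio
  Compare pos 0 ('o') with pos 6 ('p'): MISMATCH
  Compare pos 1 ('i') with pos 5 ('p'): MISMATCH
  Compare pos 2 ('d') with pos 4 ('k'): MISMATCH
Result: not a palindrome

0


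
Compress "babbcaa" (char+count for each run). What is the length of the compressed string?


Input: babbcaa
Runs:
  'b' x 1 => "b1"
  'a' x 1 => "a1"
  'b' x 2 => "b2"
  'c' x 1 => "c1"
  'a' x 2 => "a2"
Compressed: "b1a1b2c1a2"
Compressed length: 10

10


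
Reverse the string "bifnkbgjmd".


Input: bifnkbgjmd
Reading characters right to left:
  Position 9: 'd'
  Position 8: 'm'
  Position 7: 'j'
  Position 6: 'g'
  Position 5: 'b'
  Position 4: 'k'
  Position 3: 'n'
  Position 2: 'f'
  Position 1: 'i'
  Position 0: 'b'
Reversed: dmjgbknfib

dmjgbknfib


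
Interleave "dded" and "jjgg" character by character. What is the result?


Interleaving "dded" and "jjgg":
  Position 0: 'd' from first, 'j' from second => "dj"
  Position 1: 'd' from first, 'j' from second => "dj"
  Position 2: 'e' from first, 'g' from second => "eg"
  Position 3: 'd' from first, 'g' from second => "dg"
Result: djdjegdg

djdjegdg


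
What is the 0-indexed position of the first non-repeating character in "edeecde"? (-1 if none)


Input: edeecde
Character frequencies:
  'c': 1
  'd': 2
  'e': 4
Scanning left to right for freq == 1:
  Position 0 ('e'): freq=4, skip
  Position 1 ('d'): freq=2, skip
  Position 2 ('e'): freq=4, skip
  Position 3 ('e'): freq=4, skip
  Position 4 ('c'): unique! => answer = 4

4


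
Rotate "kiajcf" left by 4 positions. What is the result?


Input: "kiajcf", rotate left by 4
First 4 characters: "kiaj"
Remaining characters: "cf"
Concatenate remaining + first: "cf" + "kiaj" = "cfkiaj"

cfkiaj


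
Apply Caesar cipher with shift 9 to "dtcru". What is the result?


Caesar cipher: shift "dtcru" by 9
  'd' (pos 3) + 9 = pos 12 = 'm'
  't' (pos 19) + 9 = pos 2 = 'c'
  'c' (pos 2) + 9 = pos 11 = 'l'
  'r' (pos 17) + 9 = pos 0 = 'a'
  'u' (pos 20) + 9 = pos 3 = 'd'
Result: mclad

mclad


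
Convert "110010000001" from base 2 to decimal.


Input: "110010000001" in base 2
Positional expansion:
  Digit '1' (value 1) x 2^11 = 2048
  Digit '1' (value 1) x 2^10 = 1024
  Digit '0' (value 0) x 2^9 = 0
  Digit '0' (value 0) x 2^8 = 0
  Digit '1' (value 1) x 2^7 = 128
  Digit '0' (value 0) x 2^6 = 0
  Digit '0' (value 0) x 2^5 = 0
  Digit '0' (value 0) x 2^4 = 0
  Digit '0' (value 0) x 2^3 = 0
  Digit '0' (value 0) x 2^2 = 0
  Digit '0' (value 0) x 2^1 = 0
  Digit '1' (value 1) x 2^0 = 1
Sum = 3201

3201


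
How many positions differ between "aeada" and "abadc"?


Comparing "aeada" and "abadc" position by position:
  Position 0: 'a' vs 'a' => same
  Position 1: 'e' vs 'b' => DIFFER
  Position 2: 'a' vs 'a' => same
  Position 3: 'd' vs 'd' => same
  Position 4: 'a' vs 'c' => DIFFER
Positions that differ: 2

2


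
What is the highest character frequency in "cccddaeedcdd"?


Input: cccddaeedcdd
Character counts:
  'a': 1
  'c': 4
  'd': 5
  'e': 2
Maximum frequency: 5

5


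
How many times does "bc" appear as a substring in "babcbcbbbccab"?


Searching for "bc" in "babcbcbbbccab"
Scanning each position:
  Position 0: "ba" => no
  Position 1: "ab" => no
  Position 2: "bc" => MATCH
  Position 3: "cb" => no
  Position 4: "bc" => MATCH
  Position 5: "cb" => no
  Position 6: "bb" => no
  Position 7: "bb" => no
  Position 8: "bc" => MATCH
  Position 9: "cc" => no
  Position 10: "ca" => no
  Position 11: "ab" => no
Total occurrences: 3

3


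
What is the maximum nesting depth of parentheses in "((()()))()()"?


Input: "((()()))()()"
Tracking depth:
  Position 0 '(': depth becomes 1
  Position 1 '(': depth becomes 2
  Position 2 '(': depth becomes 3
  Position 3 ')': depth becomes 2
  Position 4 '(': depth becomes 3
  Position 5 ')': depth becomes 2
  Position 6 ')': depth becomes 1
  Position 7 ')': depth becomes 0
  Position 8 '(': depth becomes 1
  Position 9 ')': depth becomes 0
  Position 10 '(': depth becomes 1
  Position 11 ')': depth becomes 0
Maximum depth reached: 3

3


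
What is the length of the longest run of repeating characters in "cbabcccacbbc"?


Input: "cbabcccacbbc"
Scanning for longest run:
  Position 1 ('b'): new char, reset run to 1
  Position 2 ('a'): new char, reset run to 1
  Position 3 ('b'): new char, reset run to 1
  Position 4 ('c'): new char, reset run to 1
  Position 5 ('c'): continues run of 'c', length=2
  Position 6 ('c'): continues run of 'c', length=3
  Position 7 ('a'): new char, reset run to 1
  Position 8 ('c'): new char, reset run to 1
  Position 9 ('b'): new char, reset run to 1
  Position 10 ('b'): continues run of 'b', length=2
  Position 11 ('c'): new char, reset run to 1
Longest run: 'c' with length 3

3


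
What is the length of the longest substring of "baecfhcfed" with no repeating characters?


Input: "baecfhcfed"
Sliding window (track last position of each char):
  Position 0 ('b'): window [0,0] length 1 -- new best
  Position 1 ('a'): window [0,1] length 2 -- new best
  Position 2 ('e'): window [0,2] length 3 -- new best
  Position 3 ('c'): window [0,3] length 4 -- new best
  Position 4 ('f'): window [0,4] length 5 -- new best
  Position 5 ('h'): window [0,5] length 6 -- new best
  Position 6 ('c'): repeat (last at 3), move window start to 4
  Position 6 ('c'): window [4,6] length 3
  Position 7 ('f'): repeat (last at 4), move window start to 5
  Position 7 ('f'): window [5,7] length 3
  Position 8 ('e'): window [5,8] length 4
  Position 9 ('d'): window [5,9] length 5
Longest substring with no repeats: "baecfh" with length 6

6


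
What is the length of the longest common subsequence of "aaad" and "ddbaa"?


LCS of "aaad" and "ddbaa"
DP table:
           d    d    b    a    a
      0    0    0    0    0    0
  a   0    0    0    0    1    1
  a   0    0    0    0    1    2
  a   0    0    0    0    1    2
  d   0    1    1    1    1    2
LCS length = dp[4][5] = 2

2


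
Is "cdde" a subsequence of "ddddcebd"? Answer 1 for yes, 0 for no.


Check if "cdde" is a subsequence of "ddddcebd"
Greedy scan:
  Position 0 ('d'): no match needed
  Position 1 ('d'): no match needed
  Position 2 ('d'): no match needed
  Position 3 ('d'): no match needed
  Position 4 ('c'): matches sub[0] = 'c'
  Position 5 ('e'): no match needed
  Position 6 ('b'): no match needed
  Position 7 ('d'): matches sub[1] = 'd'
Only matched 2/4 characters => not a subsequence

0


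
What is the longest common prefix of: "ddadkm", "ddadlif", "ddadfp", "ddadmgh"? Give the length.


Words: ddadkm, ddadlif, ddadfp, ddadmgh
  Position 0: all 'd' => match
  Position 1: all 'd' => match
  Position 2: all 'a' => match
  Position 3: all 'd' => match
  Position 4: ('k', 'l', 'f', 'm') => mismatch, stop
LCP = "ddad" (length 4)

4


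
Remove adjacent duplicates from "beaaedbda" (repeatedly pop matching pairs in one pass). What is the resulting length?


Input: beaaedbda
Stack-based adjacent duplicate removal:
  Read 'b': push. Stack: b
  Read 'e': push. Stack: be
  Read 'a': push. Stack: bea
  Read 'a': matches stack top 'a' => pop. Stack: be
  Read 'e': matches stack top 'e' => pop. Stack: b
  Read 'd': push. Stack: bd
  Read 'b': push. Stack: bdb
  Read 'd': push. Stack: bdbd
  Read 'a': push. Stack: bdbda
Final stack: "bdbda" (length 5)

5


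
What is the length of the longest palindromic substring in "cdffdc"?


Input: "cdffdc"
Checking substrings for palindromes:
  [0:6] "cdffdc" (len 6) => palindrome
  [1:5] "dffd" (len 4) => palindrome
  [2:4] "ff" (len 2) => palindrome
Longest palindromic substring: "cdffdc" with length 6

6


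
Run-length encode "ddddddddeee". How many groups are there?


Input: ddddddddeee
Scanning for consecutive runs:
  Group 1: 'd' x 8 (positions 0-7)
  Group 2: 'e' x 3 (positions 8-10)
Total groups: 2

2


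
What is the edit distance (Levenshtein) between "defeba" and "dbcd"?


Computing edit distance: "defeba" -> "dbcd"
DP table:
           d    b    c    d
      0    1    2    3    4
  d   1    0    1    2    3
  e   2    1    1    2    3
  f   3    2    2    2    3
  e   4    3    3    3    3
  b   5    4    3    4    4
  a   6    5    4    4    5
Edit distance = dp[6][4] = 5

5


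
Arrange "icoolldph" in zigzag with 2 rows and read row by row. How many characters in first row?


Zigzag "icoolldph" into 2 rows:
Placing characters:
  'i' => row 0
  'c' => row 1
  'o' => row 0
  'o' => row 1
  'l' => row 0
  'l' => row 1
  'd' => row 0
  'p' => row 1
  'h' => row 0
Rows:
  Row 0: "ioldh"
  Row 1: "colp"
First row length: 5

5


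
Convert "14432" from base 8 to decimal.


Input: "14432" in base 8
Positional expansion:
  Digit '1' (value 1) x 8^4 = 4096
  Digit '4' (value 4) x 8^3 = 2048
  Digit '4' (value 4) x 8^2 = 256
  Digit '3' (value 3) x 8^1 = 24
  Digit '2' (value 2) x 8^0 = 2
Sum = 6426

6426


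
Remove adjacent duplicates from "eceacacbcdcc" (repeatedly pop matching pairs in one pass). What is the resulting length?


Input: eceacacbcdcc
Stack-based adjacent duplicate removal:
  Read 'e': push. Stack: e
  Read 'c': push. Stack: ec
  Read 'e': push. Stack: ece
  Read 'a': push. Stack: ecea
  Read 'c': push. Stack: eceac
  Read 'a': push. Stack: eceaca
  Read 'c': push. Stack: eceacac
  Read 'b': push. Stack: eceacacb
  Read 'c': push. Stack: eceacacbc
  Read 'd': push. Stack: eceacacbcd
  Read 'c': push. Stack: eceacacbcdc
  Read 'c': matches stack top 'c' => pop. Stack: eceacacbcd
Final stack: "eceacacbcd" (length 10)

10


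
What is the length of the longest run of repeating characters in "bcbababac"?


Input: "bcbababac"
Scanning for longest run:
  Position 1 ('c'): new char, reset run to 1
  Position 2 ('b'): new char, reset run to 1
  Position 3 ('a'): new char, reset run to 1
  Position 4 ('b'): new char, reset run to 1
  Position 5 ('a'): new char, reset run to 1
  Position 6 ('b'): new char, reset run to 1
  Position 7 ('a'): new char, reset run to 1
  Position 8 ('c'): new char, reset run to 1
Longest run: 'b' with length 1

1


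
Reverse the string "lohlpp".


Input: lohlpp
Reading characters right to left:
  Position 5: 'p'
  Position 4: 'p'
  Position 3: 'l'
  Position 2: 'h'
  Position 1: 'o'
  Position 0: 'l'
Reversed: pplhol

pplhol


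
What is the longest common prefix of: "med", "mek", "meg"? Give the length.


Words: med, mek, meg
  Position 0: all 'm' => match
  Position 1: all 'e' => match
  Position 2: ('d', 'k', 'g') => mismatch, stop
LCP = "me" (length 2)

2


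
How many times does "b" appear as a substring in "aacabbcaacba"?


Searching for "b" in "aacabbcaacba"
Scanning each position:
  Position 0: "a" => no
  Position 1: "a" => no
  Position 2: "c" => no
  Position 3: "a" => no
  Position 4: "b" => MATCH
  Position 5: "b" => MATCH
  Position 6: "c" => no
  Position 7: "a" => no
  Position 8: "a" => no
  Position 9: "c" => no
  Position 10: "b" => MATCH
  Position 11: "a" => no
Total occurrences: 3

3


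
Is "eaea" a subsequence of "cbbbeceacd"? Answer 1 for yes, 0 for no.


Check if "eaea" is a subsequence of "cbbbeceacd"
Greedy scan:
  Position 0 ('c'): no match needed
  Position 1 ('b'): no match needed
  Position 2 ('b'): no match needed
  Position 3 ('b'): no match needed
  Position 4 ('e'): matches sub[0] = 'e'
  Position 5 ('c'): no match needed
  Position 6 ('e'): no match needed
  Position 7 ('a'): matches sub[1] = 'a'
  Position 8 ('c'): no match needed
  Position 9 ('d'): no match needed
Only matched 2/4 characters => not a subsequence

0


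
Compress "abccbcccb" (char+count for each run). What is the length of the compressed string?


Input: abccbcccb
Runs:
  'a' x 1 => "a1"
  'b' x 1 => "b1"
  'c' x 2 => "c2"
  'b' x 1 => "b1"
  'c' x 3 => "c3"
  'b' x 1 => "b1"
Compressed: "a1b1c2b1c3b1"
Compressed length: 12

12


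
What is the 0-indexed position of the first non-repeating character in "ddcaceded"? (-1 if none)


Input: ddcaceded
Character frequencies:
  'a': 1
  'c': 2
  'd': 4
  'e': 2
Scanning left to right for freq == 1:
  Position 0 ('d'): freq=4, skip
  Position 1 ('d'): freq=4, skip
  Position 2 ('c'): freq=2, skip
  Position 3 ('a'): unique! => answer = 3

3


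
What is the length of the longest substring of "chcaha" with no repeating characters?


Input: "chcaha"
Sliding window (track last position of each char):
  Position 0 ('c'): window [0,0] length 1 -- new best
  Position 1 ('h'): window [0,1] length 2 -- new best
  Position 2 ('c'): repeat (last at 0), move window start to 1
  Position 2 ('c'): window [1,2] length 2
  Position 3 ('a'): window [1,3] length 3 -- new best
  Position 4 ('h'): repeat (last at 1), move window start to 2
  Position 4 ('h'): window [2,4] length 3
  Position 5 ('a'): repeat (last at 3), move window start to 4
  Position 5 ('a'): window [4,5] length 2
Longest substring with no repeats: "hca" with length 3

3


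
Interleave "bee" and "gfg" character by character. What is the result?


Interleaving "bee" and "gfg":
  Position 0: 'b' from first, 'g' from second => "bg"
  Position 1: 'e' from first, 'f' from second => "ef"
  Position 2: 'e' from first, 'g' from second => "eg"
Result: bgefeg

bgefeg


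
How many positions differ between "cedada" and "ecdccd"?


Comparing "cedada" and "ecdccd" position by position:
  Position 0: 'c' vs 'e' => DIFFER
  Position 1: 'e' vs 'c' => DIFFER
  Position 2: 'd' vs 'd' => same
  Position 3: 'a' vs 'c' => DIFFER
  Position 4: 'd' vs 'c' => DIFFER
  Position 5: 'a' vs 'd' => DIFFER
Positions that differ: 5

5


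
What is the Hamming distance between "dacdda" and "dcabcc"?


Comparing "dacdda" and "dcabcc" position by position:
  Position 0: 'd' vs 'd' => same
  Position 1: 'a' vs 'c' => differ
  Position 2: 'c' vs 'a' => differ
  Position 3: 'd' vs 'b' => differ
  Position 4: 'd' vs 'c' => differ
  Position 5: 'a' vs 'c' => differ
Total differences (Hamming distance): 5

5


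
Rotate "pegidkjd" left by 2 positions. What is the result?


Input: "pegidkjd", rotate left by 2
First 2 characters: "pe"
Remaining characters: "gidkjd"
Concatenate remaining + first: "gidkjd" + "pe" = "gidkjdpe"

gidkjdpe


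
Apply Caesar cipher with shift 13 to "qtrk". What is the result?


Caesar cipher: shift "qtrk" by 13
  'q' (pos 16) + 13 = pos 3 = 'd'
  't' (pos 19) + 13 = pos 6 = 'g'
  'r' (pos 17) + 13 = pos 4 = 'e'
  'k' (pos 10) + 13 = pos 23 = 'x'
Result: dgex

dgex


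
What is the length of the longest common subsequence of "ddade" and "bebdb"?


LCS of "ddade" and "bebdb"
DP table:
           b    e    b    d    b
      0    0    0    0    0    0
  d   0    0    0    0    1    1
  d   0    0    0    0    1    1
  a   0    0    0    0    1    1
  d   0    0    0    0    1    1
  e   0    0    1    1    1    1
LCS length = dp[5][5] = 1

1


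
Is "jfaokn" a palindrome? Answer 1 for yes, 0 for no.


Input: jfaokn
Reversed: nkoafj
  Compare pos 0 ('j') with pos 5 ('n'): MISMATCH
  Compare pos 1 ('f') with pos 4 ('k'): MISMATCH
  Compare pos 2 ('a') with pos 3 ('o'): MISMATCH
Result: not a palindrome

0


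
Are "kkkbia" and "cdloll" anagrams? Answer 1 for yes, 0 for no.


Strings: "kkkbia", "cdloll"
Sorted first:  abikkk
Sorted second: cdlllo
Differ at position 0: 'a' vs 'c' => not anagrams

0
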